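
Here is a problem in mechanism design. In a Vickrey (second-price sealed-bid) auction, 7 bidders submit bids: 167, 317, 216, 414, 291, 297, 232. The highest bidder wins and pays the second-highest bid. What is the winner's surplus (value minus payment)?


Step 1: Sort bids in descending order: 414, 317, 297, 291, 232, 216, 167
Step 2: The winning bid is the highest: 414
Step 3: The payment equals the second-highest bid: 317
Step 4: Surplus = winner's bid - payment = 414 - 317 = 97

97


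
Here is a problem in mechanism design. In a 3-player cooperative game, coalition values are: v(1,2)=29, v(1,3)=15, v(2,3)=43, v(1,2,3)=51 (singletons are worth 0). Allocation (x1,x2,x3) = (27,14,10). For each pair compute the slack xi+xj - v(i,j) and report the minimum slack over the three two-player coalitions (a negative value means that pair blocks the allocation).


Step 1: Slack for coalition (1,2): x1+x2 - v12 = 41 - 29 = 12
Step 2: Slack for coalition (1,3): x1+x3 - v13 = 37 - 15 = 22
Step 3: Slack for coalition (2,3): x2+x3 - v23 = 24 - 43 = -19
Step 4: Minimum slack = min(12, 22, -19) = -19, attained by (2,3); coalition (2,3) can block (slack < 0), so the allocation is not in the core

-19


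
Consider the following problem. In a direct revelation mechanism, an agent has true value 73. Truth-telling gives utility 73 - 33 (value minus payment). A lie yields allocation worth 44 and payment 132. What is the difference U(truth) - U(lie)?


Step 1: U(truth) = value - payment = 73 - 33 = 40
Step 2: U(lie) = allocation - payment = 44 - 132 = -88
Step 3: IC gap = 40 - (-88) = 128

128


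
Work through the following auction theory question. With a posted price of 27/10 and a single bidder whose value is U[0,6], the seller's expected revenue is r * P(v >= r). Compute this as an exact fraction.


Step 1: Posted price r = 27/10, value support [0,6]
Step 2: P(v >= r) = (6 - 27/10)/6 = 11/20
Step 3: Expected revenue = r * P(v >= r) = 27/10 * 11/20
Step 4: Revenue = 297/200

297/200


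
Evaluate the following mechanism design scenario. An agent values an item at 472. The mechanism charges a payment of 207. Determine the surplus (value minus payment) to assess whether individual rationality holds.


Step 1: Surplus = value - payment = 472 - 207 = 265
Step 2: IR is satisfied (surplus >= 0)

265


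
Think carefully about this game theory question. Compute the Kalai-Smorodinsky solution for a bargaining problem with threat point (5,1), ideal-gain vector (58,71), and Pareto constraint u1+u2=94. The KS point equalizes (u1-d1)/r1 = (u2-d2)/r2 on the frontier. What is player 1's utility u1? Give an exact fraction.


Step 1: At the KS point, (u1-d1)/r1 = (u2-d2)/r2 = t and u1+u2 = 94
Step 2: u1 = d1 + r1*t and u2 = d2 + r2*t, so (d1 + r1*t) + (d2 + r2*t) = 94
Step 3: t = (94 - 5 - 1)/(58 + 71) = 88/129
Step 4: u1 = d1 + r1*t = 5 + 58 * 88/129 = 5749/129
Step 5: (Check: u2 = d2 + r2*t = 6377/129; u1+u2 = 5749/129 + 6377/129 = 94, on the frontier.)

5749/129


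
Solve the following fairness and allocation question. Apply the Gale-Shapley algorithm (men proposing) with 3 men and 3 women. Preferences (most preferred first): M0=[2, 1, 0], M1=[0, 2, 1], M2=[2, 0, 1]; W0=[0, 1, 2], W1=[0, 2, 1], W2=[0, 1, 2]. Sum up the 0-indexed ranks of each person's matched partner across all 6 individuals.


Step 1: Run Gale-Shapley (men propose, women hold best offer):
  M0 proposes to W2; she accepts
  M1 proposes to W0; she accepts
  M2 proposes to W2; rejected
  M2 proposes to W0; rejected
  M2 proposes to W1; she accepts
Step 2: Final matching: W0-M1, W1-M2, W2-M0
Step 3: 0-indexed ranks (man's rank of his match, then woman's): 0 + 1 + 2 + 1 + 0 + 0
Step 4: Total rank sum = 4

4


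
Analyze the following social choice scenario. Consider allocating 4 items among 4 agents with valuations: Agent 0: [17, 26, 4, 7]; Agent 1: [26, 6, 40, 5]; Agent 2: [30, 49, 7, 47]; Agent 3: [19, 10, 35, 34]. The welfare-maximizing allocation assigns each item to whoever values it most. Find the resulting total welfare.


Step 1: For each item, find the maximum value among all agents.
Step 2: Item 0 -> Agent 2 (value 30)
Step 3: Item 1 -> Agent 2 (value 49)
Step 4: Item 2 -> Agent 1 (value 40)
Step 5: Item 3 -> Agent 2 (value 47)
Step 6: Total welfare = 30 + 49 + 40 + 47 = 166

166


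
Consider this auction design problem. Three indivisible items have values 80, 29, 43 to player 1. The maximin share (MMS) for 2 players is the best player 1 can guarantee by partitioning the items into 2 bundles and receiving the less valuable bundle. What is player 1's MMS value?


Step 1: Item values = 80, 29, 43
Step 2: Enumerate all 2-bundle partitions and take the smaller bundle:
  Partition 1: {80} vs {29,43} -> bundles 80, 72; min = 72
  Partition 2: {29} vs {80,43} -> bundles 29, 123; min = 29
  Partition 3: {43} vs {80,29} -> bundles 43, 109; min = 43
Step 3: MMS = max(72, 29, 43) = 72

72


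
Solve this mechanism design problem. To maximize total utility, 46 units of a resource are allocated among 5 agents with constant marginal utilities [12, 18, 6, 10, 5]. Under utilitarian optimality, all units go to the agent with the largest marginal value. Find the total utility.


Step 1: The marginal utilities are [12, 18, 6, 10, 5]
Step 2: The highest marginal utility is 18
Step 3: All 46 units go to that agent
Step 4: Total utility = 18 * 46 = 828

828


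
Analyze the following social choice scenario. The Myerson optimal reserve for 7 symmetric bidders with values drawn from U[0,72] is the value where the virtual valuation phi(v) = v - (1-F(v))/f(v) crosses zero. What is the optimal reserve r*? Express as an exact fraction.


Step 1: For U[0,72], F(v) = v/72 and f(v) = 1/72
Step 2: phi(v) = v - (1 - v/72)/(1/72) = v - (72 - v) = 2v - 72
Step 3: Set phi(r*) = 0: 2r* - 72 = 0
Step 4: r* = 72/2 = 36 (the number of bidders n = 7 does not enter)

36


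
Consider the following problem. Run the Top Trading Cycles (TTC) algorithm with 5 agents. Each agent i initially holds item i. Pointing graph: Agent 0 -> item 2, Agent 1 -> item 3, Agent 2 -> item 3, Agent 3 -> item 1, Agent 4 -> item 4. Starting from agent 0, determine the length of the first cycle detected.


Step 1: Trace the pointer graph from agent 0: 0 -> 2 -> 3 -> 1 -> 3
Step 2: A cycle is detected when we revisit agent 3
Step 3: The cycle is: 3 -> 1 -> 3
Step 4: Cycle length = 2

2


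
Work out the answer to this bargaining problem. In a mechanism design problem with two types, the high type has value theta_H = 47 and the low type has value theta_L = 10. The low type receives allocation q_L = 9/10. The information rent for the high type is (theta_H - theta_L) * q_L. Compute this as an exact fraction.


Step 1: theta_H - theta_L = 47 - 10 = 37
Step 2: Information rent = (theta_H - theta_L) * q_L
Step 3: = 37 * 9/10
Step 4: = 333/10

333/10


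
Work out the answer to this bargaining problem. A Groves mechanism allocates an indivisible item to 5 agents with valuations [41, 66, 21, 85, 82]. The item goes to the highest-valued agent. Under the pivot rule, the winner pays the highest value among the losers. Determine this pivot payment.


Step 1: The efficient winner is agent 3 with value 85
Step 2: Other agents' values: [41, 66, 21, 82]
Step 3: Pivot payment = max(others) = 82
Step 4: The winner pays 82

82


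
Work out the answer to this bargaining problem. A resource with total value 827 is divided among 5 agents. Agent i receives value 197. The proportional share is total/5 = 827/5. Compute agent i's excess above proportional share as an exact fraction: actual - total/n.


Step 1: Proportional share = 827/5
Step 2: Agent's actual allocation = 197
Step 3: Excess = 197 - 827/5 = 158/5

158/5


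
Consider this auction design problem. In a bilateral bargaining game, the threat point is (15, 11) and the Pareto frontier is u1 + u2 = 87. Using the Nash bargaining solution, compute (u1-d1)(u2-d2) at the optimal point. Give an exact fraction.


Step 1: The Nash solution splits surplus symmetrically above the disagreement point
Step 2: u1 = (total + d1 - d2)/2 = (87 + 15 - 11)/2 = 91/2
Step 3: u2 = (total - d1 + d2)/2 = (87 - 15 + 11)/2 = 83/2
Step 4: Nash product = (91/2 - 15) * (83/2 - 11)
Step 5: = 61/2 * 61/2 = 3721/4

3721/4


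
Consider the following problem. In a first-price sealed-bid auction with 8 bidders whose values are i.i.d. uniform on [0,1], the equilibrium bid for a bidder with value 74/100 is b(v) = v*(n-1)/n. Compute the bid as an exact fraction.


Step 1: The symmetric BNE bidding function is b(v) = v * (n-1) / n
Step 2: Substitute v = 37/50 and n = 8
Step 3: b = 37/50 * 7/8
Step 4: b = 259/400

259/400


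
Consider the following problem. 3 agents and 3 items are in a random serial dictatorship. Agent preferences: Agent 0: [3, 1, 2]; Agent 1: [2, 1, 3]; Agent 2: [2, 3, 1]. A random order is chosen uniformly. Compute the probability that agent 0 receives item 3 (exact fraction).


Step 1: Agent 0 wants item 3
Step 2: There are 6 possible orderings of agents
Step 3: In 5 orderings, agent 0 gets item 3
Step 4: Probability = 5/6

5/6


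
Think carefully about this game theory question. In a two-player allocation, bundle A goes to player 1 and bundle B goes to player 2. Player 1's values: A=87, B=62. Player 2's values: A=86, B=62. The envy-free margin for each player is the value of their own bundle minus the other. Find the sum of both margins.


Step 1: Player 1's margin = v1(A) - v1(B) = 87 - 62 = 25
Step 2: Player 2's margin = v2(B) - v2(A) = 62 - 86 = -24
Step 3: Total margin = 25 + -24 = 1

1


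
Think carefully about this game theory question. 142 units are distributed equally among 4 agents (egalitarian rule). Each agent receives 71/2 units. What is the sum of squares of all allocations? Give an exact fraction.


Step 1: Each agent's share = 142/4 = 71/2
Step 2: Square of each share = (71/2)^2 = 5041/4
Step 3: Sum of squares = 4 * 5041/4 = 5041

5041


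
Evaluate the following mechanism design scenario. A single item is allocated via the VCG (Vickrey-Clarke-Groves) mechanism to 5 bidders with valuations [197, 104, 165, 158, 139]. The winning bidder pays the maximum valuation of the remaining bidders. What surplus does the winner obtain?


Step 1: The winner is the agent with the highest value: agent 0 with value 197
Step 2: Values of other agents: [104, 165, 158, 139]
Step 3: VCG payment = max of others' values = 165
Step 4: Surplus = 197 - 165 = 32

32


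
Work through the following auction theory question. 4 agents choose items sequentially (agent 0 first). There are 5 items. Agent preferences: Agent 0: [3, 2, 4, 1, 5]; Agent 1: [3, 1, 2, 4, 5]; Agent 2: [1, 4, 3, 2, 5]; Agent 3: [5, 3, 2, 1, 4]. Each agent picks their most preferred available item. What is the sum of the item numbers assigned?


Step 1: Agent 0 picks item 3
Step 2: Agent 1 picks item 1
Step 3: Agent 2 picks item 4
Step 4: Agent 3 picks item 5
Step 5: Sum = 3 + 1 + 4 + 5 = 13

13


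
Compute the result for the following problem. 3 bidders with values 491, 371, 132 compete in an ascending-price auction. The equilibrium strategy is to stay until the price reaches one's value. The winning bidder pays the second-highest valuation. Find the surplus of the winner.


Step 1: Identify the highest value: 491
Step 2: Identify the second-highest value: 371
Step 3: The final price = second-highest value = 371
Step 4: Surplus = 491 - 371 = 120

120


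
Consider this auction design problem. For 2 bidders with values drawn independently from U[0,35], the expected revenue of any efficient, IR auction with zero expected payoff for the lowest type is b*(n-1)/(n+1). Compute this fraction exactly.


Step 1: By Revenue Equivalence, expected revenue = b*(n-1)/(n+1)
Step 2: Substituting n = 2, b = 35
Step 3: Revenue = 35*(2-1)/(2+1) = 35*1/3
Step 4: Revenue = 35/3

35/3


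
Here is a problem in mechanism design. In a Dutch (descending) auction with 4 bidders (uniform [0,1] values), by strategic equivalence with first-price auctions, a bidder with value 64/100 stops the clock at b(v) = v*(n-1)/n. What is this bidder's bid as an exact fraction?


Step 1: Dutch auctions are strategically equivalent to first-price auctions
Step 2: The equilibrium bid is b(v) = v*(n-1)/n
Step 3: b = 16/25 * 3/4
Step 4: b = 12/25

12/25


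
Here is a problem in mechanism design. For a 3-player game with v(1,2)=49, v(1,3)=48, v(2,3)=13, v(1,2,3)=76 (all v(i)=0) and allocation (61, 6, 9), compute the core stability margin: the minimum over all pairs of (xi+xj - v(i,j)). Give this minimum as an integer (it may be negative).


Step 1: Slack for coalition (1,2): x1+x2 - v12 = 67 - 49 = 18
Step 2: Slack for coalition (1,3): x1+x3 - v13 = 70 - 48 = 22
Step 3: Slack for coalition (2,3): x2+x3 - v23 = 15 - 13 = 2
Step 4: Minimum slack = min(18, 22, 2) = 2, attained by (2,3); no pair can gain by deviating, so the allocation is in the core

2


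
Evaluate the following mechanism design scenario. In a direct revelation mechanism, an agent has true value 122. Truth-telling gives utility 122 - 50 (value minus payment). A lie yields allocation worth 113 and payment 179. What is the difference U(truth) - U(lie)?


Step 1: U(truth) = value - payment = 122 - 50 = 72
Step 2: U(lie) = allocation - payment = 113 - 179 = -66
Step 3: IC gap = 72 - (-66) = 138

138


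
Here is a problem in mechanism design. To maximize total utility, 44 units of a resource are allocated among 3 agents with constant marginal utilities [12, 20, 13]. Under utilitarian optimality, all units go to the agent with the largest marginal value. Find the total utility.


Step 1: The marginal utilities are [12, 20, 13]
Step 2: The highest marginal utility is 20
Step 3: All 44 units go to that agent
Step 4: Total utility = 20 * 44 = 880

880


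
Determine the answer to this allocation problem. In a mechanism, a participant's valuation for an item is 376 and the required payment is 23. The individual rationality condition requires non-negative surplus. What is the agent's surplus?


Step 1: Surplus = value - payment = 376 - 23 = 353
Step 2: IR is satisfied (surplus >= 0)

353


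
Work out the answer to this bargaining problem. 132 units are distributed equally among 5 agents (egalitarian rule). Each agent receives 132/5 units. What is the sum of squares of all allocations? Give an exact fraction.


Step 1: Each agent's share = 132/5
Step 2: Square of each share = (132/5)^2 = 17424/25
Step 3: Sum of squares = 5 * 17424/25 = 17424/5

17424/5


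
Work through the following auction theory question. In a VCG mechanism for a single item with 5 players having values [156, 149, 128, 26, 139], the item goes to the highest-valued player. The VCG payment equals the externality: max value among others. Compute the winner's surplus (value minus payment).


Step 1: The winner is the agent with the highest value: agent 0 with value 156
Step 2: Values of other agents: [149, 128, 26, 139]
Step 3: VCG payment = max of others' values = 149
Step 4: Surplus = 156 - 149 = 7

7


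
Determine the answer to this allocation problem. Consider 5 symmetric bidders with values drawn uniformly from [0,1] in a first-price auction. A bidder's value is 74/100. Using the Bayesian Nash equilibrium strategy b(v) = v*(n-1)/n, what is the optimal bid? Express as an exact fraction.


Step 1: The symmetric BNE bidding function is b(v) = v * (n-1) / n
Step 2: Substitute v = 37/50 and n = 5
Step 3: b = 37/50 * 4/5
Step 4: b = 74/125

74/125


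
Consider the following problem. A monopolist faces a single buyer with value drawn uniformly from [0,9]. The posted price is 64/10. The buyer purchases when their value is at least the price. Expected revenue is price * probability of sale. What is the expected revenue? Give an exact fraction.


Step 1: Posted price r = 32/5, value support [0,9]
Step 2: P(v >= r) = (9 - 32/5)/9 = 13/45
Step 3: Expected revenue = r * P(v >= r) = 32/5 * 13/45
Step 4: Revenue = 416/225

416/225


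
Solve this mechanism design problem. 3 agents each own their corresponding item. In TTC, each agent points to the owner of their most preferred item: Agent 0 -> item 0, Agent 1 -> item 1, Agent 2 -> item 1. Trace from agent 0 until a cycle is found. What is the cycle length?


Step 1: Trace the pointer graph from agent 0: 0 -> 0
Step 2: A cycle is detected when we revisit agent 0
Step 3: The cycle is: 0 -> 0
Step 4: Cycle length = 1

1


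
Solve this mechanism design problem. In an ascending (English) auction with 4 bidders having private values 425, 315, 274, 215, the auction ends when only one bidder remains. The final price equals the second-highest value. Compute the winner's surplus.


Step 1: Identify the highest value: 425
Step 2: Identify the second-highest value: 315
Step 3: The final price = second-highest value = 315
Step 4: Surplus = 425 - 315 = 110

110


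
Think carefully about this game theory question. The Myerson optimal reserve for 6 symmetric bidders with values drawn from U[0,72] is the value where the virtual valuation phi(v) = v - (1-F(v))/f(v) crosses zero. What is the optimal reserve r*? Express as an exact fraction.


Step 1: For U[0,72], F(v) = v/72 and f(v) = 1/72
Step 2: phi(v) = v - (1 - v/72)/(1/72) = v - (72 - v) = 2v - 72
Step 3: Set phi(r*) = 0: 2r* - 72 = 0
Step 4: r* = 72/2 = 36 (the number of bidders n = 6 does not enter)

36


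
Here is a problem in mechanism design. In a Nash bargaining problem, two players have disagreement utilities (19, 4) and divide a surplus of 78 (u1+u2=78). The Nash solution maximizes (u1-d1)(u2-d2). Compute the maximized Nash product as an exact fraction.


Step 1: The Nash solution splits surplus symmetrically above the disagreement point
Step 2: u1 = (total + d1 - d2)/2 = (78 + 19 - 4)/2 = 93/2
Step 3: u2 = (total - d1 + d2)/2 = (78 - 19 + 4)/2 = 63/2
Step 4: Nash product = (93/2 - 19) * (63/2 - 4)
Step 5: = 55/2 * 55/2 = 3025/4

3025/4


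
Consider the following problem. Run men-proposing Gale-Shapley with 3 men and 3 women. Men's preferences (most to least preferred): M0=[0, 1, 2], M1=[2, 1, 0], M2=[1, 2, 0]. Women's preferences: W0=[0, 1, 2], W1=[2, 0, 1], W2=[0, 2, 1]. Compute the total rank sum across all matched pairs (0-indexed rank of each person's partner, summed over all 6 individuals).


Step 1: Run Gale-Shapley (men propose, women hold best offer):
  M0 proposes to W0; she accepts
  M1 proposes to W2; she accepts
  M2 proposes to W1; she accepts
Step 2: Final matching: W0-M0, W1-M2, W2-M1
Step 3: 0-indexed ranks (man's rank of his match, then woman's): 0 + 0 + 0 + 0 + 0 + 2
Step 4: Total rank sum = 2

2


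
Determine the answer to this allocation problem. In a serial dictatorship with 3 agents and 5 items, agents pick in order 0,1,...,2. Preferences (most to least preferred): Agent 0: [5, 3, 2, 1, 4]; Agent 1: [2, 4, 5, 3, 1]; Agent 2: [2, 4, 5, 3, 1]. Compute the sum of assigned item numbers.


Step 1: Agent 0 picks item 5
Step 2: Agent 1 picks item 2
Step 3: Agent 2 picks item 4
Step 4: Sum = 5 + 2 + 4 = 11

11


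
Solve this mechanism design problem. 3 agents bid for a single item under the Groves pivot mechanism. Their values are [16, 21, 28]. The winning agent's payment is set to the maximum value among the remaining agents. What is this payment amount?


Step 1: The efficient winner is agent 2 with value 28
Step 2: Other agents' values: [16, 21]
Step 3: Pivot payment = max(others) = 21
Step 4: The winner pays 21

21


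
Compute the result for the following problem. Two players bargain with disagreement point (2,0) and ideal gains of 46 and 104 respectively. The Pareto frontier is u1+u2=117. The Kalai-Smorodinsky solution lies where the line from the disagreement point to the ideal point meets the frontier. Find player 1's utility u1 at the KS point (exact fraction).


Step 1: At the KS point, (u1-d1)/r1 = (u2-d2)/r2 = t and u1+u2 = 117
Step 2: u1 = d1 + r1*t and u2 = d2 + r2*t, so (d1 + r1*t) + (d2 + r2*t) = 117
Step 3: t = (117 - 2 - 0)/(46 + 104) = 115/150 = 23/30
Step 4: u1 = d1 + r1*t = 2 + 46 * 23/30 = 559/15
Step 5: (Check: u2 = d2 + r2*t = 1196/15; u1+u2 = 559/15 + 1196/15 = 117, on the frontier.)

559/15


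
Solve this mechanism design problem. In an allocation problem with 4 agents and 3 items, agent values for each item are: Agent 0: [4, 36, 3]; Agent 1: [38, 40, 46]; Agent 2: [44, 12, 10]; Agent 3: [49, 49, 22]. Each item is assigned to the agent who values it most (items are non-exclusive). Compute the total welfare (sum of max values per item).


Step 1: For each item, find the maximum value among all agents.
Step 2: Item 0 -> Agent 3 (value 49)
Step 3: Item 1 -> Agent 3 (value 49)
Step 4: Item 2 -> Agent 1 (value 46)
Step 5: Total welfare = 49 + 49 + 46 = 144

144


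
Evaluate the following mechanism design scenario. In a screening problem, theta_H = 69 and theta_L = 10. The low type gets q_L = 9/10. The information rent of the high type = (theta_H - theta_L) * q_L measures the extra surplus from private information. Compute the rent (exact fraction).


Step 1: theta_H - theta_L = 69 - 10 = 59
Step 2: Information rent = (theta_H - theta_L) * q_L
Step 3: = 59 * 9/10
Step 4: = 531/10

531/10


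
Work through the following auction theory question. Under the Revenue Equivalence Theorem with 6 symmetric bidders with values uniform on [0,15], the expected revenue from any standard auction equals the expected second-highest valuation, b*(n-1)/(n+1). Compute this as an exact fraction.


Step 1: By Revenue Equivalence, expected revenue = b*(n-1)/(n+1)
Step 2: Substituting n = 6, b = 15
Step 3: Revenue = 15*(6-1)/(6+1) = 15*5/7
Step 4: Revenue = 75/7

75/7


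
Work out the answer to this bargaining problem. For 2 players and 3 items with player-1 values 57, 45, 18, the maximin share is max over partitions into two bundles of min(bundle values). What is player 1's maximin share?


Step 1: Item values = 57, 45, 18
Step 2: Enumerate all 2-bundle partitions and take the smaller bundle:
  Partition 1: {57} vs {45,18} -> bundles 57, 63; min = 57
  Partition 2: {45} vs {57,18} -> bundles 45, 75; min = 45
  Partition 3: {18} vs {57,45} -> bundles 18, 102; min = 18
Step 3: MMS = max(57, 45, 18) = 57

57


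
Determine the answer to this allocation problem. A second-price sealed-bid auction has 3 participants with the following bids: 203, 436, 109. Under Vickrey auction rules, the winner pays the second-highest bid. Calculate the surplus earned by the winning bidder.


Step 1: Sort bids in descending order: 436, 203, 109
Step 2: The winning bid is the highest: 436
Step 3: The payment equals the second-highest bid: 203
Step 4: Surplus = winner's bid - payment = 436 - 203 = 233

233


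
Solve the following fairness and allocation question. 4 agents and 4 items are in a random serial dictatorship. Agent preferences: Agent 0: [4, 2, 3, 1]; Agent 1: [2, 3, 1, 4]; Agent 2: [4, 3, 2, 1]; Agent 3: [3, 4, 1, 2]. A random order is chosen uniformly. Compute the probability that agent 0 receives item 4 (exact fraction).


Step 1: Agent 0 wants item 4
Step 2: There are 24 possible orderings of agents
Step 3: In 12 orderings, agent 0 gets item 4
Step 4: Probability = 12/24 = 1/2

1/2


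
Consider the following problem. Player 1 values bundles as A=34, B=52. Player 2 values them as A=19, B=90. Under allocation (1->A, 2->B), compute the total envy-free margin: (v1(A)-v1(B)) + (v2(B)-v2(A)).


Step 1: Player 1's margin = v1(A) - v1(B) = 34 - 52 = -18
Step 2: Player 2's margin = v2(B) - v2(A) = 90 - 19 = 71
Step 3: Total margin = -18 + 71 = 53

53


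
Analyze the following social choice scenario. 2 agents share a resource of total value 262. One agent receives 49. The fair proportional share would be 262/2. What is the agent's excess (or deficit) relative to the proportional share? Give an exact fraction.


Step 1: Proportional share = 262/2 = 131
Step 2: Agent's actual allocation = 49
Step 3: Excess = 49 - 131 = -82

-82


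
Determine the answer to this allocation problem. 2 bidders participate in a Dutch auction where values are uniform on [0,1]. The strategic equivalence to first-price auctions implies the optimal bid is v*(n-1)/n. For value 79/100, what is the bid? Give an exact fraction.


Step 1: Dutch auctions are strategically equivalent to first-price auctions
Step 2: The equilibrium bid is b(v) = v*(n-1)/n
Step 3: b = 79/100 * 1/2
Step 4: b = 79/200

79/200


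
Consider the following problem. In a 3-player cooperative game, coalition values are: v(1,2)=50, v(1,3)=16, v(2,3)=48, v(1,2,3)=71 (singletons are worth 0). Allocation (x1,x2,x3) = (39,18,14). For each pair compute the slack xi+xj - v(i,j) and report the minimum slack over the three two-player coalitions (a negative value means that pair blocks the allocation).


Step 1: Slack for coalition (1,2): x1+x2 - v12 = 57 - 50 = 7
Step 2: Slack for coalition (1,3): x1+x3 - v13 = 53 - 16 = 37
Step 3: Slack for coalition (2,3): x2+x3 - v23 = 32 - 48 = -16
Step 4: Minimum slack = min(7, 37, -16) = -16, attained by (2,3); coalition (2,3) can block (slack < 0), so the allocation is not in the core

-16


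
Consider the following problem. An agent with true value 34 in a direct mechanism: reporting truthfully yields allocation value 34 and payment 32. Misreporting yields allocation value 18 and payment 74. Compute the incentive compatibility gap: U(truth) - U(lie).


Step 1: U(truth) = value - payment = 34 - 32 = 2
Step 2: U(lie) = allocation - payment = 18 - 74 = -56
Step 3: IC gap = 2 - (-56) = 58

58


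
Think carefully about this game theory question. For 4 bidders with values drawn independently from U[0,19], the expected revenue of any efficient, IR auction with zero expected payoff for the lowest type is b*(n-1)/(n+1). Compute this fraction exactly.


Step 1: By Revenue Equivalence, expected revenue = b*(n-1)/(n+1)
Step 2: Substituting n = 4, b = 19
Step 3: Revenue = 19*(4-1)/(4+1) = 19*3/5
Step 4: Revenue = 57/5

57/5


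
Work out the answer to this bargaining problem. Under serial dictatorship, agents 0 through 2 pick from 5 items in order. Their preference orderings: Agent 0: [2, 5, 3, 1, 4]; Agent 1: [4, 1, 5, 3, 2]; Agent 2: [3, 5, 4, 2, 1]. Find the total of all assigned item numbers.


Step 1: Agent 0 picks item 2
Step 2: Agent 1 picks item 4
Step 3: Agent 2 picks item 3
Step 4: Sum = 2 + 4 + 3 = 9

9


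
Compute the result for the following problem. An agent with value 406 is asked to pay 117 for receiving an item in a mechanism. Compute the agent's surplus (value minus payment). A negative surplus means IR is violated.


Step 1: Surplus = value - payment = 406 - 117 = 289
Step 2: IR is satisfied (surplus >= 0)

289


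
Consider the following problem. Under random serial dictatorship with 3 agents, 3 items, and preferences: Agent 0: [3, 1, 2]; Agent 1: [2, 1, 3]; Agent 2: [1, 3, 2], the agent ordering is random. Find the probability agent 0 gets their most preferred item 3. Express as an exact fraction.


Step 1: Agent 0 wants item 3
Step 2: There are 6 possible orderings of agents
Step 3: In 6 orderings, agent 0 gets item 3
Step 4: Probability = 6/6 = 1

1


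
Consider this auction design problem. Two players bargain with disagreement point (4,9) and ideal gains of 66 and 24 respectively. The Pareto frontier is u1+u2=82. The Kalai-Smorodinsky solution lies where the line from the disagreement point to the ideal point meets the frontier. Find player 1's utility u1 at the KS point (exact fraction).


Step 1: At the KS point, (u1-d1)/r1 = (u2-d2)/r2 = t and u1+u2 = 82
Step 2: u1 = d1 + r1*t and u2 = d2 + r2*t, so (d1 + r1*t) + (d2 + r2*t) = 82
Step 3: t = (82 - 4 - 9)/(66 + 24) = 69/90 = 23/30
Step 4: u1 = d1 + r1*t = 4 + 66 * 23/30 = 273/5
Step 5: (Check: u2 = d2 + r2*t = 137/5; u1+u2 = 273/5 + 137/5 = 82, on the frontier.)

273/5


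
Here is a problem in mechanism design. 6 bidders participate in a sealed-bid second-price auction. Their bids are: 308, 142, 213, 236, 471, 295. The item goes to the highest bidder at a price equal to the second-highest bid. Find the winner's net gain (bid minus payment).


Step 1: Sort bids in descending order: 471, 308, 295, 236, 213, 142
Step 2: The winning bid is the highest: 471
Step 3: The payment equals the second-highest bid: 308
Step 4: Surplus = winner's bid - payment = 471 - 308 = 163

163


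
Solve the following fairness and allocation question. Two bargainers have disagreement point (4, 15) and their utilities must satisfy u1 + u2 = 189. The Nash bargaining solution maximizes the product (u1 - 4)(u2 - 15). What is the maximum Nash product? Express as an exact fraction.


Step 1: The Nash solution splits surplus symmetrically above the disagreement point
Step 2: u1 = (total + d1 - d2)/2 = (189 + 4 - 15)/2 = 89
Step 3: u2 = (total - d1 + d2)/2 = (189 - 4 + 15)/2 = 100
Step 4: Nash product = (89 - 4) * (100 - 15)
Step 5: = 85 * 85 = 7225

7225


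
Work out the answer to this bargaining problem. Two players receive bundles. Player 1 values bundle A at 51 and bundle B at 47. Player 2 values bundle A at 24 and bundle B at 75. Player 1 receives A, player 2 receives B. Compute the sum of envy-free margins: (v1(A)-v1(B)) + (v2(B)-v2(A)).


Step 1: Player 1's margin = v1(A) - v1(B) = 51 - 47 = 4
Step 2: Player 2's margin = v2(B) - v2(A) = 75 - 24 = 51
Step 3: Total margin = 4 + 51 = 55

55


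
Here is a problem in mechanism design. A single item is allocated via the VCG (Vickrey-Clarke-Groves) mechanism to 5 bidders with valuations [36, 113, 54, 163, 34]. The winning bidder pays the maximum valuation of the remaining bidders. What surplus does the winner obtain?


Step 1: The winner is the agent with the highest value: agent 3 with value 163
Step 2: Values of other agents: [36, 113, 54, 34]
Step 3: VCG payment = max of others' values = 113
Step 4: Surplus = 163 - 113 = 50

50


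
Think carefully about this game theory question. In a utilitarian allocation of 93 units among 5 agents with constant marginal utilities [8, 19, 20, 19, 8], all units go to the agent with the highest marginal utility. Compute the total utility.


Step 1: The marginal utilities are [8, 19, 20, 19, 8]
Step 2: The highest marginal utility is 20
Step 3: All 93 units go to that agent
Step 4: Total utility = 20 * 93 = 1860

1860


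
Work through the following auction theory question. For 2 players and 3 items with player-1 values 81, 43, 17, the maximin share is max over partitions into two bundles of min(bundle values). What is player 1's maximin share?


Step 1: Item values = 81, 43, 17
Step 2: Enumerate all 2-bundle partitions and take the smaller bundle:
  Partition 1: {81} vs {43,17} -> bundles 81, 60; min = 60
  Partition 2: {43} vs {81,17} -> bundles 43, 98; min = 43
  Partition 3: {17} vs {81,43} -> bundles 17, 124; min = 17
Step 3: MMS = max(60, 43, 17) = 60

60


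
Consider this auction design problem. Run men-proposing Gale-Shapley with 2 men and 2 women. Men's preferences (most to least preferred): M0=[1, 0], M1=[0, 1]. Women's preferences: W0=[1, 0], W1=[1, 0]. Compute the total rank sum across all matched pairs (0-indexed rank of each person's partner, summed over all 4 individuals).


Step 1: Run Gale-Shapley (men propose, women hold best offer):
  M0 proposes to W1; she accepts
  M1 proposes to W0; she accepts
Step 2: Final matching: W0-M1, W1-M0
Step 3: 0-indexed ranks (man's rank of his match, then woman's): 0 + 0 + 0 + 1
Step 4: Total rank sum = 1

1


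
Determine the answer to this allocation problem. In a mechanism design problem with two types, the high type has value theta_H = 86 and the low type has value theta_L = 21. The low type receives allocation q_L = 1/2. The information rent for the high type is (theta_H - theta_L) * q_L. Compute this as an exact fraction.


Step 1: theta_H - theta_L = 86 - 21 = 65
Step 2: Information rent = (theta_H - theta_L) * q_L
Step 3: = 65 * 1/2
Step 4: = 65/2

65/2


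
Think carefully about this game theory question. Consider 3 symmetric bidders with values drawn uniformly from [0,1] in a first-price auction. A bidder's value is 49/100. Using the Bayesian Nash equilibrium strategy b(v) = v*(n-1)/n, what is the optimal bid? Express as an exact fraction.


Step 1: The symmetric BNE bidding function is b(v) = v * (n-1) / n
Step 2: Substitute v = 49/100 and n = 3
Step 3: b = 49/100 * 2/3
Step 4: b = 49/150

49/150


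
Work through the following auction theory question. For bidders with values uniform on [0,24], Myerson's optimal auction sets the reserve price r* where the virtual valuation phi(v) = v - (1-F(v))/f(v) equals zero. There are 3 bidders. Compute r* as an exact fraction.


Step 1: For U[0,24], F(v) = v/24 and f(v) = 1/24
Step 2: phi(v) = v - (1 - v/24)/(1/24) = v - (24 - v) = 2v - 24
Step 3: Set phi(r*) = 0: 2r* - 24 = 0
Step 4: r* = 24/2 = 12 (the number of bidders n = 3 does not enter)

12


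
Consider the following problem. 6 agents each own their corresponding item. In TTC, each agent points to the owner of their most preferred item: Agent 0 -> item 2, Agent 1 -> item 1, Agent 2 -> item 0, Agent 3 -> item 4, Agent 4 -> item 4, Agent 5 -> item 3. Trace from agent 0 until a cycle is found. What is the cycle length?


Step 1: Trace the pointer graph from agent 0: 0 -> 2 -> 0
Step 2: A cycle is detected when we revisit agent 0
Step 3: The cycle is: 0 -> 2 -> 0
Step 4: Cycle length = 2

2


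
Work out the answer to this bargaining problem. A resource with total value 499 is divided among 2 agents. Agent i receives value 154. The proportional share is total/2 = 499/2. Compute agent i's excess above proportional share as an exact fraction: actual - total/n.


Step 1: Proportional share = 499/2
Step 2: Agent's actual allocation = 154
Step 3: Excess = 154 - 499/2 = -191/2

-191/2


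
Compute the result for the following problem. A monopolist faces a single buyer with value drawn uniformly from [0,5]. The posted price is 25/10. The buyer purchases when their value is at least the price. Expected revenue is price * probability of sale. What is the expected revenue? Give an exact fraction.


Step 1: Posted price r = 5/2, value support [0,5]
Step 2: P(v >= r) = (5 - 5/2)/5 = 1/2
Step 3: Expected revenue = r * P(v >= r) = 5/2 * 1/2
Step 4: Revenue = 5/4

5/4


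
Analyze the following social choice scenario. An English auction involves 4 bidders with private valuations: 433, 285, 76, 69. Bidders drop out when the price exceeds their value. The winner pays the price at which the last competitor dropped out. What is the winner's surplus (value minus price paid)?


Step 1: Identify the highest value: 433
Step 2: Identify the second-highest value: 285
Step 3: The final price = second-highest value = 285
Step 4: Surplus = 433 - 285 = 148

148


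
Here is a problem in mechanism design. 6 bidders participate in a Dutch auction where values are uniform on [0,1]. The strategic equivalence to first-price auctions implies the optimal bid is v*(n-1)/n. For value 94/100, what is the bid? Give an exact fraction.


Step 1: Dutch auctions are strategically equivalent to first-price auctions
Step 2: The equilibrium bid is b(v) = v*(n-1)/n
Step 3: b = 47/50 * 5/6
Step 4: b = 47/60

47/60


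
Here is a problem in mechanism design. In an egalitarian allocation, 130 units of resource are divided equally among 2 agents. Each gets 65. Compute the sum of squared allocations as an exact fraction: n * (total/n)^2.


Step 1: Each agent's share = 130/2 = 65
Step 2: Square of each share = (65)^2 = 4225
Step 3: Sum of squares = 2 * 4225 = 8450

8450


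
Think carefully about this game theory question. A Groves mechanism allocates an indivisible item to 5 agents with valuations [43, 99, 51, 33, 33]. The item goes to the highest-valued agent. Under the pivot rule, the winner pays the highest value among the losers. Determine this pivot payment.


Step 1: The efficient winner is agent 1 with value 99
Step 2: Other agents' values: [43, 51, 33, 33]
Step 3: Pivot payment = max(others) = 51
Step 4: The winner pays 51

51


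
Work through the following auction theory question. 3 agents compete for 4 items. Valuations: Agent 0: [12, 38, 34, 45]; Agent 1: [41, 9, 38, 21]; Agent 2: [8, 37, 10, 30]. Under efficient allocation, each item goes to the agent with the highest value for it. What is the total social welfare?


Step 1: For each item, find the maximum value among all agents.
Step 2: Item 0 -> Agent 1 (value 41)
Step 3: Item 1 -> Agent 0 (value 38)
Step 4: Item 2 -> Agent 1 (value 38)
Step 5: Item 3 -> Agent 0 (value 45)
Step 6: Total welfare = 41 + 38 + 38 + 45 = 162

162


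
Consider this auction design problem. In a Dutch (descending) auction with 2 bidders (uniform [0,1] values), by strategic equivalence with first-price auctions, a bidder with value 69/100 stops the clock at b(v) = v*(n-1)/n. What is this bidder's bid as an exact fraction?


Step 1: Dutch auctions are strategically equivalent to first-price auctions
Step 2: The equilibrium bid is b(v) = v*(n-1)/n
Step 3: b = 69/100 * 1/2
Step 4: b = 69/200

69/200


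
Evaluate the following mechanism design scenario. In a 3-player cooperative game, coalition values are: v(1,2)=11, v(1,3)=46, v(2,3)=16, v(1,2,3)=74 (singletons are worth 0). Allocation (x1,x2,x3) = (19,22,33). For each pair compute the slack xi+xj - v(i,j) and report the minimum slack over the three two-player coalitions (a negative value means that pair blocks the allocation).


Step 1: Slack for coalition (1,2): x1+x2 - v12 = 41 - 11 = 30
Step 2: Slack for coalition (1,3): x1+x3 - v13 = 52 - 46 = 6
Step 3: Slack for coalition (2,3): x2+x3 - v23 = 55 - 16 = 39
Step 4: Minimum slack = min(30, 6, 39) = 6, attained by (1,3); no pair can gain by deviating, so the allocation is in the core

6


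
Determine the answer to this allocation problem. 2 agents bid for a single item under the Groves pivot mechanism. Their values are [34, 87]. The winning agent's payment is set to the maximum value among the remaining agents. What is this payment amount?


Step 1: The efficient winner is agent 1 with value 87
Step 2: Other agents' values: [34]
Step 3: Pivot payment = max(others) = 34
Step 4: The winner pays 34

34


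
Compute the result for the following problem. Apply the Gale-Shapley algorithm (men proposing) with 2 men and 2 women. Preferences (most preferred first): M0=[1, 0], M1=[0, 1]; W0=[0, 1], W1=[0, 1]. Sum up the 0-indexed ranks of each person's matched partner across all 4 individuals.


Step 1: Run Gale-Shapley (men propose, women hold best offer):
  M0 proposes to W1; she accepts
  M1 proposes to W0; she accepts
Step 2: Final matching: W0-M1, W1-M0
Step 3: 0-indexed ranks (man's rank of his match, then woman's): 0 + 1 + 0 + 0
Step 4: Total rank sum = 1

1


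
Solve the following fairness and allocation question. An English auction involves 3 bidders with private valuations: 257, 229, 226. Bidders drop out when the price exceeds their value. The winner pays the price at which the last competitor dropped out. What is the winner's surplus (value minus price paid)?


Step 1: Identify the highest value: 257
Step 2: Identify the second-highest value: 229
Step 3: The final price = second-highest value = 229
Step 4: Surplus = 257 - 229 = 28

28


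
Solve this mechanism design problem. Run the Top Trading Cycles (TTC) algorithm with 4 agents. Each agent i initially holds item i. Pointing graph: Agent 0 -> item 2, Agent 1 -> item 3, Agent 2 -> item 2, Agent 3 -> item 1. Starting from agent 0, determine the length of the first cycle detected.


Step 1: Trace the pointer graph from agent 0: 0 -> 2 -> 2
Step 2: A cycle is detected when we revisit agent 2
Step 3: The cycle is: 2 -> 2
Step 4: Cycle length = 1

1


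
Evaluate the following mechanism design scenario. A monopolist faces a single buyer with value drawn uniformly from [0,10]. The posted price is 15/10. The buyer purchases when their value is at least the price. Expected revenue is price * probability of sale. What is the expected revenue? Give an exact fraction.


Step 1: Posted price r = 3/2, value support [0,10]
Step 2: P(v >= r) = (10 - 3/2)/10 = 17/20
Step 3: Expected revenue = r * P(v >= r) = 3/2 * 17/20
Step 4: Revenue = 51/40

51/40
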